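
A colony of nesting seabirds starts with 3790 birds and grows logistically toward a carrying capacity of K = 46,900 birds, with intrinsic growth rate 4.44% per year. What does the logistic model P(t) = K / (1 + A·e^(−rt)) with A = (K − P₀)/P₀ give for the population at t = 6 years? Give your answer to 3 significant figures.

A = (46900 − 3790)/3790 = 11.37467
P(6) = 46900 / (1 + 11.37467·e^(−0.0444·6)) = 46900 / (1 + 11.37467·0.766133)
= 46900 / 9.71451 ≈ 4827.83

≈ 4,830 birds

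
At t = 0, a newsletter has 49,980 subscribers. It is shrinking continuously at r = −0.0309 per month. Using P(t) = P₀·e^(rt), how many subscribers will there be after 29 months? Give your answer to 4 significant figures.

P(29) = 49980 · e^(-0.0309·29) = 49980 · e^(-0.8961)
= 49980 · 0.40816 ≈ 20399.76

≈ 20,400 subscribers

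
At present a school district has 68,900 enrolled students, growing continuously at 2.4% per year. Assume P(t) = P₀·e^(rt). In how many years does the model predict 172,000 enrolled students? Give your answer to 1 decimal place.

t ≈ 38.1 years

172000 = 68900 · e^(0.024·t)
t = ln(172000/68900) / 0.024 = ln(2.49637) / 0.024 = 0.91484 / 0.024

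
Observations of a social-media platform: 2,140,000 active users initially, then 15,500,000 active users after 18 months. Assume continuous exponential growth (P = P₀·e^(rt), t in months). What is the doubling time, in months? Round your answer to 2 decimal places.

doubling time ≈ 6.30 months

r = ln(15500000/2140000) / 18 = ln(7.24299) / 18 ≈ 0.110002 per month
doubling time = ln 2 / |r| = 0.69315 / 0.110002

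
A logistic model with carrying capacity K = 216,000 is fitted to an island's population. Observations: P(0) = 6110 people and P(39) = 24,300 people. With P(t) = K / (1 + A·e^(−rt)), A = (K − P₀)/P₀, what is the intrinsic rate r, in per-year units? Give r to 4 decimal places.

r ≈ 0.0377 per year

A = (216000 − 6110)/6110 = 34.35188
24300 = 216000/(1 + 34.35188·e^(−r·39)) → e^(−39r) = (8.88889 − 1)/34.35188 = 0.229649
r = −ln(0.229649)/39 = 1.4712/39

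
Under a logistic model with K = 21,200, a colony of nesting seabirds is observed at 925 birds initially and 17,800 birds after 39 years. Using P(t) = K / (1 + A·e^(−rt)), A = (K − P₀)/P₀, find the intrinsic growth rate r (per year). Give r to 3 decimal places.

r ≈ 0.122 per year

A = (21200 − 925)/925 = 21.91892
17800 = 21200/(1 + 21.91892·e^(−r·39)) → e^(−39r) = (1.19101 − 1)/21.91892 = 0.008714
r = −ln(0.008714)/39 = 4.74277/39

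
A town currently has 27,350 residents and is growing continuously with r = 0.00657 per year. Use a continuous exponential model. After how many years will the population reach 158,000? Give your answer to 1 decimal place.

t ≈ 267.0 years

158000 = 27350 · e^(0.00657·t)
t = ln(158000/27350) / 0.00657 = ln(5.77697) / 0.00657 = 1.75388 / 0.00657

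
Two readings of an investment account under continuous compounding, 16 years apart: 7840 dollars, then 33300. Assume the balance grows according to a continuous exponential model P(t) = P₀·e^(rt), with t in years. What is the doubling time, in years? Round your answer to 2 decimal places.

r = ln(33300/7840) / 16 = ln(4.24745) / 16 ≈ 0.090395 per year
doubling time = ln 2 / |r| = 0.69315 / 0.090395

doubling time ≈ 7.67 years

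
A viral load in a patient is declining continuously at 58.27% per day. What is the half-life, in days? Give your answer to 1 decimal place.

half-life = ln(2) / |r| = 0.69315 / 0.5827

half-life ≈ 1.2 days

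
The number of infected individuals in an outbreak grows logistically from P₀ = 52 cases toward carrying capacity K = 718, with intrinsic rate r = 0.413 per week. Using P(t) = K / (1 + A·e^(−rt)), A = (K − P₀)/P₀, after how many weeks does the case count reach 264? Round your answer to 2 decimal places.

A = (718 − 52)/52 = 12.80769
264 = 718/(1 + 12.80769·e^(−0.413t)) → 1 + 12.80769·e^(−0.413t) = 2.7197
e^(−0.413t) = 0.134271 → t = ln(7.44764)/0.413 = 2.0079/0.413

t ≈ 4.86 weeks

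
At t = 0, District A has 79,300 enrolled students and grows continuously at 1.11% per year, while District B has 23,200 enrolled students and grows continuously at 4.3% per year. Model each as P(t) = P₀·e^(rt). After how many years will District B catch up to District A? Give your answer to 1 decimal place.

79300·e^(0.0111t) = 23200·e^(0.043t)
79300/23200 = e^((0.043 − 0.0111)t) → ln(3.4181) = 0.0319·t
t = 1.22909 / 0.0319

t ≈ 38.5 years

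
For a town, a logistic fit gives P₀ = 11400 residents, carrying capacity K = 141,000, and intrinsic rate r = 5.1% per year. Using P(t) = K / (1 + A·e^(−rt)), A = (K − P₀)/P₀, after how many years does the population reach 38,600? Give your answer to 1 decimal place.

A = (141000 − 11400)/11400 = 11.36842
38600 = 141000/(1 + 11.36842·e^(−0.051t)) → 1 + 11.36842·e^(−0.051t) = 3.65285
e^(−0.051t) = 0.233353 → t = ln(4.28536)/0.051 = 1.4552/0.051

t ≈ 28.5 years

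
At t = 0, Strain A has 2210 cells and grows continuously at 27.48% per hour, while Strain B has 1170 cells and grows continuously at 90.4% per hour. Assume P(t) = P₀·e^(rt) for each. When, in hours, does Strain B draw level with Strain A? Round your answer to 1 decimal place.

t ≈ 1.0 hours

2210·e^(0.2748t) = 1170·e^(0.904t)
2210/1170 = e^((0.904 − 0.2748)t) → ln(1.88889) = 0.6292·t
t = 0.63599 / 0.6292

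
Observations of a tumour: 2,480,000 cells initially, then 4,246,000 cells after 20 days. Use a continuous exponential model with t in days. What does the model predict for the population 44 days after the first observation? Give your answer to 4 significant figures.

r = ln(4246000/2480000) / 20 ≈ 0.026886 per day
P(44) = 2480000 · e^(0.026886·44) = 2480000 · 3.26409 ≈ 8094946.09

≈ 8,095,000 cells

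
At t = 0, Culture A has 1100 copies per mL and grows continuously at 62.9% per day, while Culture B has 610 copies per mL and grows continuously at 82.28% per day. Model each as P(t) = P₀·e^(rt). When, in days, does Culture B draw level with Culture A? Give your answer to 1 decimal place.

1100·e^(0.629t) = 610·e^(0.8228t)
1100/610 = e^((0.8228 − 0.629)t) → ln(1.80328) = 0.1938·t
t = 0.58961 / 0.1938

t ≈ 3.0 days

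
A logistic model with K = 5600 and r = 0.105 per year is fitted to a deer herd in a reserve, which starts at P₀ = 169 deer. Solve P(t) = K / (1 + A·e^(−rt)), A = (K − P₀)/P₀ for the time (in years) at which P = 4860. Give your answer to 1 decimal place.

A = (5600 − 169)/169 = 32.13609
4860 = 5600/(1 + 32.13609·e^(−0.105t)) → 1 + 32.13609·e^(−0.105t) = 1.15226
e^(−0.105t) = 0.004738 → t = ln(211.05597)/0.105 = 5.35212/0.105

t ≈ 51.0 years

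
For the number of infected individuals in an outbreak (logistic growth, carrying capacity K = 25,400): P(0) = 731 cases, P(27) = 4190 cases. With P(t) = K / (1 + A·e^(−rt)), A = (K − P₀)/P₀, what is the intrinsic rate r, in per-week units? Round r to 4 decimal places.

A = (25400 − 731)/731 = 33.74692
4190 = 25400/(1 + 33.74692·e^(−r·27)) → e^(−27r) = (6.06205 − 1)/33.74692 = 0.15
r = −ln(0.15)/27 = 1.89712/27

r ≈ 0.0703 per week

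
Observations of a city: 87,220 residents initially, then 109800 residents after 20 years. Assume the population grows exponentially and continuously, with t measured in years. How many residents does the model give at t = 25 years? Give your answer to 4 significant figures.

r = ln(109800/87220) / 20 ≈ 0.011511 per year
P(25) = 87220 · e^(0.011511·25) = 87220 · 1.33347 ≈ 116305.14

≈ 116,300 residents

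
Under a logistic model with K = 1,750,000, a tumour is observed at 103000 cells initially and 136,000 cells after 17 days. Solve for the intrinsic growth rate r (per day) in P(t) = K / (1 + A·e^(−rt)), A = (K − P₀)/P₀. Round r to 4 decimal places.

A = (1750000 − 103000)/103000 = 15.99029
136000 = 1750000/(1 + 15.99029·e^(−r·17)) → e^(−17r) = (12.86765 − 1)/15.99029 = 0.742178
r = −ln(0.742178)/17 = 0.29817/17

r ≈ 0.0175 per day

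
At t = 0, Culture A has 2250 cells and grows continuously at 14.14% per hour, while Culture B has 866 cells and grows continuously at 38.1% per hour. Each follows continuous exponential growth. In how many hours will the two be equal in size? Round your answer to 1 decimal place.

t ≈ 4.0 hours

2250·e^(0.1414t) = 866·e^(0.381t)
2250/866 = e^((0.381 − 0.1414)t) → ln(2.59815) = 0.2396·t
t = 0.9548 / 0.2396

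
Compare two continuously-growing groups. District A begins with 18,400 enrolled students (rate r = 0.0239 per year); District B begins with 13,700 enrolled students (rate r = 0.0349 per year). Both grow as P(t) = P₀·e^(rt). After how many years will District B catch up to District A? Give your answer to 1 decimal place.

18400·e^(0.0239t) = 13700·e^(0.0349t)
18400/13700 = e^((0.0349 − 0.0239)t) → ln(1.34307) = 0.011·t
t = 0.29495 / 0.011

t ≈ 26.8 years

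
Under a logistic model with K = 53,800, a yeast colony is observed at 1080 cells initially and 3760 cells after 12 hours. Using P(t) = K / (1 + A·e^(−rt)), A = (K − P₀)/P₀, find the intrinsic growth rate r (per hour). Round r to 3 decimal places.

r ≈ 0.108 per hour

A = (53800 − 1080)/1080 = 48.81481
3760 = 53800/(1 + 48.81481·e^(−r·12)) → e^(−12r) = (14.30851 − 1)/48.81481 = 0.272633
r = −ln(0.272633)/12 = 1.29963/12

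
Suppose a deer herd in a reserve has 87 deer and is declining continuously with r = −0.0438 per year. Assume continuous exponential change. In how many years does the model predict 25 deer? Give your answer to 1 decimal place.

25 = 87 · e^(-0.0438·t)
t = ln(25/87) / -0.0438 = ln(0.28736) / -0.0438 = -1.24703 / -0.0438

t ≈ 28.5 years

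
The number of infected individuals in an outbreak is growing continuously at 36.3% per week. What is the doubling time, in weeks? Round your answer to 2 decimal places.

doubling time ≈ 1.91 weeks

doubling time = ln(2) / |r| = 0.69315 / 0.363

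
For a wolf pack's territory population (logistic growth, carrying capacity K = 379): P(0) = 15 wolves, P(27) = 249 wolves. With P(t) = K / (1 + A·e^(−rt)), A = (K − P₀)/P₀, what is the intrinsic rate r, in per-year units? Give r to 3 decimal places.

r ≈ 0.142 per year

A = (379 − 15)/15 = 24.26667
249 = 379/(1 + 24.26667·e^(−r·27)) → e^(−27r) = (1.52209 − 1)/24.26667 = 0.021515
r = −ln(0.021515)/27 = 3.83902/27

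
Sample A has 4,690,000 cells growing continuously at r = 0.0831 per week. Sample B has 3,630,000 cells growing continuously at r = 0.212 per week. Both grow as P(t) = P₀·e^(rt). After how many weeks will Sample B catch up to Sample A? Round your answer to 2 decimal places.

t ≈ 1.99 weeks

4690000·e^(0.0831t) = 3630000·e^(0.212t)
4690000/3630000 = e^((0.212 − 0.0831)t) → ln(1.29201) = 0.1289·t
t = 0.2562 / 0.1289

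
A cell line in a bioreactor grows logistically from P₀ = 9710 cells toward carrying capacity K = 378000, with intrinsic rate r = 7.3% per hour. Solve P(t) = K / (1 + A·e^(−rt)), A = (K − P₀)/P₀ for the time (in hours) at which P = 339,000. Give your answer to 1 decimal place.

A = (378000 − 9710)/9710 = 37.92894
339000 = 378000/(1 + 37.92894·e^(−0.073t)) → 1 + 37.92894·e^(−0.073t) = 1.11504
e^(−0.073t) = 0.003033 → t = ln(329.69001)/0.073 = 5.79815/0.073

t ≈ 79.4 hours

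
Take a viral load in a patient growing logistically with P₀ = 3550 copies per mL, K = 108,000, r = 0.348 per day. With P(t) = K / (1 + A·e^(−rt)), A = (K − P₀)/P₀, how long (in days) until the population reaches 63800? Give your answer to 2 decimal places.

t ≈ 10.77 days

A = (108000 − 3550)/3550 = 29.42254
63800 = 108000/(1 + 29.42254·e^(−0.348t)) → 1 + 29.42254·e^(−0.348t) = 1.69279
e^(−0.348t) = 0.023546 → t = ln(42.46963)/0.348 = 3.74879/0.348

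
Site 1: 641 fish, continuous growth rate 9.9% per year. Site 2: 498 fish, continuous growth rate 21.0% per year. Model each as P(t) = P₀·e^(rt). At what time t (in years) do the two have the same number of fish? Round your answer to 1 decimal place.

641·e^(0.099t) = 498·e^(0.21t)
641/498 = e^((0.21 − 0.099)t) → ln(1.28715) = 0.111·t
t = 0.25243 / 0.111

t ≈ 2.3 years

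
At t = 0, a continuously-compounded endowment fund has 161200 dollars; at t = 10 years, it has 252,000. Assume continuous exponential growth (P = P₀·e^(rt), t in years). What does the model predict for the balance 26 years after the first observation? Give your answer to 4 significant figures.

≈ 515,100 dollars

r = ln(252000/161200) / 10 ≈ 0.044678 per year
P(26) = 161200 · e^(0.044678·26) = 161200 · 3.19516 ≈ 515059.43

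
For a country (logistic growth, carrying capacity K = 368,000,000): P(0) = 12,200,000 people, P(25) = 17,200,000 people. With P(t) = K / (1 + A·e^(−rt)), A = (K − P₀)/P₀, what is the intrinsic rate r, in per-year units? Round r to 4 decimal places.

A = (368000000 − 12200000)/12200000 = 29.16393
17200000 = 368000000/(1 + 29.16393·e^(−r·25)) → e^(−25r) = (21.39535 − 1)/29.16393 = 0.699335
r = −ln(0.699335)/25 = 0.35763/25

r ≈ 0.0143 per year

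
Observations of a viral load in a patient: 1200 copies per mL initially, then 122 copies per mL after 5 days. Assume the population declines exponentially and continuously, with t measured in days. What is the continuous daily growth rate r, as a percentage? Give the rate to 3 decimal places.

r ≈ -45.721% per day

122 = 1200 · e^(r·5)
e^(5r) = 122/1200 = 0.10167
r = ln(0.10167) / 5 = -2.28606 / 5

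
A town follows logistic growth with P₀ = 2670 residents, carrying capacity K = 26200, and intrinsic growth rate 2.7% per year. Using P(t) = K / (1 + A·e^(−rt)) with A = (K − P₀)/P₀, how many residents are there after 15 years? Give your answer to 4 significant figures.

≈ 3,809 residents

A = (26200 − 2670)/2670 = 8.81273
P(15) = 26200 / (1 + 8.81273·e^(−0.027·15)) = 26200 / (1 + 8.81273·0.666977)
= 26200 / 6.87789 ≈ 3809.31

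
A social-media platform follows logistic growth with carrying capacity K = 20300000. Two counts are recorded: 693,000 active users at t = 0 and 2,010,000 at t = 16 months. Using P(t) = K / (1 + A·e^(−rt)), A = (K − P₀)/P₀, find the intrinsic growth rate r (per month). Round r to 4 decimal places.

A = (20300000 − 693000)/693000 = 28.29293
2010000 = 20300000/(1 + 28.29293·e^(−r·16)) → e^(−16r) = (10.0995 − 1)/28.29293 = 0.321618
r = −ln(0.321618)/16 = 1.13439/16

r ≈ 0.0709 per month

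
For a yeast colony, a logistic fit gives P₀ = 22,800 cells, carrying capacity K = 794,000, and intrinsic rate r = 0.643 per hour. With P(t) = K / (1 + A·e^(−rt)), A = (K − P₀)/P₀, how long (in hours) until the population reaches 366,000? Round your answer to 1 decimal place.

A = (794000 − 22800)/22800 = 33.82456
366000 = 794000/(1 + 33.82456·e^(−0.643t)) → 1 + 33.82456·e^(−0.643t) = 2.1694
e^(−0.643t) = 0.034572 → t = ln(28.92474)/0.643 = 3.3647/0.643

t ≈ 5.2 hours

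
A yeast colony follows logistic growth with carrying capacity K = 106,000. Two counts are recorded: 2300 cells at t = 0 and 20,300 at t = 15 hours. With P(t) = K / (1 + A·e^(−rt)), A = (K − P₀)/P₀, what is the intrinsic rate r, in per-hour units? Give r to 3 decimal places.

r ≈ 0.158 per hour

A = (106000 − 2300)/2300 = 45.08696
20300 = 106000/(1 + 45.08696·e^(−r·15)) → e^(−15r) = (5.22167 − 1)/45.08696 = 0.093634
r = −ln(0.093634)/15 = 2.36836/15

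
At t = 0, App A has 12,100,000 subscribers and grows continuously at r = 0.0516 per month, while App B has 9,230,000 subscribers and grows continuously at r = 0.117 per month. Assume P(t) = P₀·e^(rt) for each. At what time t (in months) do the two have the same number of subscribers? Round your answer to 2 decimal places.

t ≈ 4.14 months

12100000·e^(0.0516t) = 9230000·e^(0.117t)
12100000/9230000 = e^((0.117 − 0.0516)t) → ln(1.31094) = 0.0654·t
t = 0.27075 / 0.0654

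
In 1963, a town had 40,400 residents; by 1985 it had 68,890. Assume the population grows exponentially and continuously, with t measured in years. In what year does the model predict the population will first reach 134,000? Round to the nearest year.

year 2012

r = ln(68890/40400) / 22 = 0.53368/22 ≈ 0.024258 per year
t = ln(134000/40400) / r = 1.19901/0.024258 ≈ 49.43 years after 1963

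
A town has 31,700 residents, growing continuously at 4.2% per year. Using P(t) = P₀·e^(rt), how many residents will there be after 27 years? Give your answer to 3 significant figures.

P(27) = 31700 · e^(0.042·27) = 31700 · e^(1.134)
= 31700 · 3.10806 ≈ 98525.63

≈ 98,500 residents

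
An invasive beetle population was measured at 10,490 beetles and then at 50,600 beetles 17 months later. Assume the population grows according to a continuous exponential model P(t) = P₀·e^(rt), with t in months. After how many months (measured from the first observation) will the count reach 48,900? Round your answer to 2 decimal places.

r = ln(50600/10490) / 17 ≈ 0.092561 per month
t = ln(48900/10490) / r = 1.53935 / 0.092561 ≈ 16.631

t ≈ 16.63 months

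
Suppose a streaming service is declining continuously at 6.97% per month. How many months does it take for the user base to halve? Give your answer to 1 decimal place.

half-life ≈ 9.9 months

half-life = ln(2) / |r| = 0.69315 / 0.0697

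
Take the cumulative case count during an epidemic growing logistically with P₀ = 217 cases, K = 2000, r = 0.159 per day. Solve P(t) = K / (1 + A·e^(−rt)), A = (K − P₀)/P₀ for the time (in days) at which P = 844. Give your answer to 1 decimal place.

t ≈ 11.3 days

A = (2000 − 217)/217 = 8.21659
844 = 2000/(1 + 8.21659·e^(−0.159t)) → 1 + 8.21659·e^(−0.159t) = 2.36967
e^(−0.159t) = 0.166695 → t = ln(5.99896)/0.159 = 1.79159/0.159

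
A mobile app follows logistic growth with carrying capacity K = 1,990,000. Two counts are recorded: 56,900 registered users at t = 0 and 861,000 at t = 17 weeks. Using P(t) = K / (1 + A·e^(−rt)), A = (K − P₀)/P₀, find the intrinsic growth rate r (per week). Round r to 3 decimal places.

A = (1990000 − 56900)/56900 = 33.97364
861000 = 1990000/(1 + 33.97364·e^(−r·17)) → e^(−17r) = (2.31127 − 1)/33.97364 = 0.038597
r = −ln(0.038597)/17 = 3.25459/17

r ≈ 0.191 per week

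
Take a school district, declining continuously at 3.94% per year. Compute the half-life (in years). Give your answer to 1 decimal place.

half-life = ln(2) / |r| = 0.69315 / 0.0394

half-life ≈ 17.6 years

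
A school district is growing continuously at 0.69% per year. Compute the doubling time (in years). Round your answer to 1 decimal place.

doubling time ≈ 100.5 years

doubling time = ln(2) / |r| = 0.69315 / 0.0069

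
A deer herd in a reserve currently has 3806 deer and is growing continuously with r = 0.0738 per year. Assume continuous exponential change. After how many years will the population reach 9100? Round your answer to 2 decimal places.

t ≈ 11.81 years

9100 = 3806 · e^(0.0738·t)
t = ln(9100/3806) / 0.0738 = ln(2.39096) / 0.0738 = 0.8717 / 0.0738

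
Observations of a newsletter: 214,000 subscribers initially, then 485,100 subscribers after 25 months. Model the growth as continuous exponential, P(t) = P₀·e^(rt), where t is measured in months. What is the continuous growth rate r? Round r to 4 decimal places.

485100 = 214000 · e^(r·25)
e^(25r) = 485100/214000 = 2.26682
r = ln(2.26682) / 25 = 0.81838 / 25

r ≈ 0.0327 per month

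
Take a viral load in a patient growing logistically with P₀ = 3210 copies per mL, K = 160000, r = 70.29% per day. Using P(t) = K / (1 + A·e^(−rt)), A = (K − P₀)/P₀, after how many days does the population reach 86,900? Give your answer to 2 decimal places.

t ≈ 5.78 days

A = (160000 − 3210)/3210 = 48.84424
86900 = 160000/(1 + 48.84424·e^(−0.7029t)) → 1 + 48.84424·e^(−0.7029t) = 1.8412
e^(−0.7029t) = 0.017222 → t = ln(58.06517)/0.7029 = 4.06157/0.7029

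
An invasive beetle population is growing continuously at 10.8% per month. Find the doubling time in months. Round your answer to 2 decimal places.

doubling time ≈ 6.42 months

doubling time = ln(2) / |r| = 0.69315 / 0.108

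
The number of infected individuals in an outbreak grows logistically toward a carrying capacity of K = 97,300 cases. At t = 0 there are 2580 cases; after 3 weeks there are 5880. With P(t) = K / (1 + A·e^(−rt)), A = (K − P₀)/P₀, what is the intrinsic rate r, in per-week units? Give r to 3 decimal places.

r ≈ 0.286 per week

A = (97300 − 2580)/2580 = 36.71318
5880 = 97300/(1 + 36.71318·e^(−r·3)) → e^(−3r) = (16.54762 − 1)/36.71318 = 0.423489
r = −ln(0.423489)/3 = 0.85923/3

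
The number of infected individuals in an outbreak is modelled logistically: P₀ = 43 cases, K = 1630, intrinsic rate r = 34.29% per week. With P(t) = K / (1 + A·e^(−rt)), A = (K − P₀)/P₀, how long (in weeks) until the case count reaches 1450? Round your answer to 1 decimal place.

A = (1630 − 43)/43 = 36.90698
1450 = 1630/(1 + 36.90698·e^(−0.3429t)) → 1 + 36.90698·e^(−0.3429t) = 1.12414
e^(−0.3429t) = 0.003364 → t = ln(297.3062)/0.3429 = 5.69476/0.3429

t ≈ 16.6 weeks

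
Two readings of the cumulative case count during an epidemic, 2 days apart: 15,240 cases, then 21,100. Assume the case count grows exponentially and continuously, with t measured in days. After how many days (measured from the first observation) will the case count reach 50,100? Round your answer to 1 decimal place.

r = ln(21100/15240) / 2 ≈ 0.162675 per day
t = ln(50100/15240) / r = 1.1901 / 0.162675 ≈ 7.316

t ≈ 7.3 days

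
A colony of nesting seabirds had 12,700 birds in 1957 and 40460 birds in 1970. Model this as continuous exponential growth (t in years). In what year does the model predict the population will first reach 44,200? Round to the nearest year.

r = ln(40460/12700) / 13 = 1.15871/13 ≈ 0.089132 per year
t = ln(44200/12700) / r = 1.24712/0.089132 ≈ 13.99 years after 1957

year 1971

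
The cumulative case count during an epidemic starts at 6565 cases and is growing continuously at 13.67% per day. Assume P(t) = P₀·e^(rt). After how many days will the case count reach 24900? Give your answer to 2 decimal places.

24900 = 6565 · e^(0.1367·t)
t = ln(24900/6565) / 0.1367 = ln(3.79284) / 0.1367 = 1.33312 / 0.1367

t ≈ 9.75 days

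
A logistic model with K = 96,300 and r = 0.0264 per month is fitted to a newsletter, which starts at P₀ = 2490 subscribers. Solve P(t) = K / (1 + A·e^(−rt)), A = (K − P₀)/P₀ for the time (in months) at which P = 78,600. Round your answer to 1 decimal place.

t ≈ 193.9 months

A = (96300 − 2490)/2490 = 37.6747
78600 = 96300/(1 + 37.6747·e^(−0.0264t)) → 1 + 37.6747·e^(−0.0264t) = 1.22519
e^(−0.0264t) = 0.005977 → t = ln(167.3012)/0.0264 = 5.1198/0.0264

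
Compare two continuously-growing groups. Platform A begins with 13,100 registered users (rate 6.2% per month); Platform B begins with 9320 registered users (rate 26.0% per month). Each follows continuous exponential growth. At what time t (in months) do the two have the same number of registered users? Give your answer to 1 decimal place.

13100·e^(0.062t) = 9320·e^(0.26t)
13100/9320 = e^((0.26 − 0.062)t) → ln(1.40558) = 0.198·t
t = 0.34045 / 0.198

t ≈ 1.7 months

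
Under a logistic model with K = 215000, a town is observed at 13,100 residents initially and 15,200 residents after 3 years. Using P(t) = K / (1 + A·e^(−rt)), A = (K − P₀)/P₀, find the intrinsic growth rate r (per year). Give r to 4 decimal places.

r ≈ 0.0530 per year

A = (215000 − 13100)/13100 = 15.41221
15200 = 215000/(1 + 15.41221·e^(−r·3)) → e^(−3r) = (14.14474 − 1)/15.41221 = 0.852878
r = −ln(0.852878)/3 = 0.15914/3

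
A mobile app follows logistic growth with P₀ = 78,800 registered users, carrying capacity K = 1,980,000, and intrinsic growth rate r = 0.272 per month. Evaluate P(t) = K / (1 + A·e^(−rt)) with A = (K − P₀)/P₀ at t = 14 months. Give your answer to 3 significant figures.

≈ 1,290,000 registered users

A = (1980000 − 78800)/78800 = 24.1269
P(14) = 1980000 / (1 + 24.1269·e^(−0.272·14)) = 1980000 / (1 + 24.1269·0.022193)
= 1980000 / 1.53544 ≈ 1289535.35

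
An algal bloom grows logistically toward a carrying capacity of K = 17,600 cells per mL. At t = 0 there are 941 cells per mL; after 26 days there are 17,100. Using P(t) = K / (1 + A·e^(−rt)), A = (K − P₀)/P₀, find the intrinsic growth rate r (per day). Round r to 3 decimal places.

r ≈ 0.246 per day

A = (17600 − 941)/941 = 17.70351
17100 = 17600/(1 + 17.70351·e^(−r·26)) → e^(−26r) = (1.02924 − 1)/17.70351 = 0.001652
r = −ln(0.001652)/26 = 6.40599/26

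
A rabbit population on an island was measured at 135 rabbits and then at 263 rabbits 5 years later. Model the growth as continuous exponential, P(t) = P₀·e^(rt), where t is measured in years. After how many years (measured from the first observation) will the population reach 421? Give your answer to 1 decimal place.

r = ln(263/135) / 5 ≈ 0.133376 per year
t = ln(421/135) / r = 1.13736 / 0.133376 ≈ 8.527

t ≈ 8.5 years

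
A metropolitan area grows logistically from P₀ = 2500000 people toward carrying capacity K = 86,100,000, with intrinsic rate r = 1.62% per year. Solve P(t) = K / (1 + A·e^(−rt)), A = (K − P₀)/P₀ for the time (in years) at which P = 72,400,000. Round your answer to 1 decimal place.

t ≈ 319.4 years

A = (86100000 − 2500000)/2500000 = 33.44
72400000 = 86100000/(1 + 33.44·e^(−0.0162t)) → 1 + 33.44·e^(−0.0162t) = 1.18923
e^(−0.0162t) = 0.005659 → t = ln(176.71942)/0.0162 = 5.17456/0.0162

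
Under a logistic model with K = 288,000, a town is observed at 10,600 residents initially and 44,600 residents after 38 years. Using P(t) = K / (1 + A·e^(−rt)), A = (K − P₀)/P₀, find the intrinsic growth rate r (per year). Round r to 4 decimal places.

A = (288000 − 10600)/10600 = 26.16981
44600 = 288000/(1 + 26.16981·e^(−r·38)) → e^(−38r) = (6.4574 − 1)/26.16981 = 0.208538
r = −ln(0.208538)/38 = 1.56763/38

r ≈ 0.0413 per year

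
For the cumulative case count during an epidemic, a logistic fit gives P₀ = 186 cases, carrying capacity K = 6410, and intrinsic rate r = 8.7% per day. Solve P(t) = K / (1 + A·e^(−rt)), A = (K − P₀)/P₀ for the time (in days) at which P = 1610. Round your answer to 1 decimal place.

A = (6410 − 186)/186 = 33.46237
1610 = 6410/(1 + 33.46237·e^(−0.087t)) → 1 + 33.46237·e^(−0.087t) = 3.98137
e^(−0.087t) = 0.089096 → t = ln(11.22384)/0.087 = 2.41804/0.087

t ≈ 27.8 days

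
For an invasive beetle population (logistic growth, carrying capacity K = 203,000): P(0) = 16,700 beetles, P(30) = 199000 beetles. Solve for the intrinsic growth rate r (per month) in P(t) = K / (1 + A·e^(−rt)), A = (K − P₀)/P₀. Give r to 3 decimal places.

r ≈ 0.211 per month

A = (203000 − 16700)/16700 = 11.15569
199000 = 203000/(1 + 11.15569·e^(−r·30)) → e^(−30r) = (1.0201 − 1)/11.15569 = 0.001802
r = −ln(0.001802)/30 = 6.31896/30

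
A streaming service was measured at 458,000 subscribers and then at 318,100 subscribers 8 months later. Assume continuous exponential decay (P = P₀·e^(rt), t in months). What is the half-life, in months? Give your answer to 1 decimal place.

half-life ≈ 15.2 months

r = ln(318100/458000) / 8 = ln(0.69454) / 8 ≈ -0.045563 per month
half-life = ln 2 / |r| = 0.69315 / 0.045563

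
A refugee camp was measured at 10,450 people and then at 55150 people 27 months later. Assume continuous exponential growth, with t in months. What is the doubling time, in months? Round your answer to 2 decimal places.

doubling time ≈ 11.25 months

r = ln(55150/10450) / 27 = ln(5.27751) / 27 ≈ 0.061609 per month
doubling time = ln 2 / |r| = 0.69315 / 0.061609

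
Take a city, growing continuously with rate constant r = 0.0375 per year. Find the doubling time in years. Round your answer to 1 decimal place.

doubling time ≈ 18.5 years

doubling time = ln(2) / |r| = 0.69315 / 0.0375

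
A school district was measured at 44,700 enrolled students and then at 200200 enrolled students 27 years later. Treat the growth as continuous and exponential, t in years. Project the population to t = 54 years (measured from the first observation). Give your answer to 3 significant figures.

r = ln(200200/44700) / 27 ≈ 0.055531 per year
P(54) = 44700 · e^(0.055531·54) = 44700 · 20.05918 ≈ 896645.19

≈ 897,000 enrolled students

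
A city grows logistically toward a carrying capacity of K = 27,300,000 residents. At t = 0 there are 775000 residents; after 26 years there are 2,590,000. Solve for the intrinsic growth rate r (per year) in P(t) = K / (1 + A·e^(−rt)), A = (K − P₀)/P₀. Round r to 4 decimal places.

A = (27300000 − 775000)/775000 = 34.22581
2590000 = 27300000/(1 + 34.22581·e^(−r·26)) → e^(−26r) = (10.54054 − 1)/34.22581 = 0.278753
r = −ln(0.278753)/26 = 1.27743/26

r ≈ 0.0491 per year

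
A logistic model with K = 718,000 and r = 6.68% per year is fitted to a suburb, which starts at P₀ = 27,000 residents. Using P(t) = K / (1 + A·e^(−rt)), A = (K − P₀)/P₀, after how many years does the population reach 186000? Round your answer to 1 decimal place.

t ≈ 32.8 years

A = (718000 − 27000)/27000 = 25.59259
186000 = 718000/(1 + 25.59259·e^(−0.0668t)) → 1 + 25.59259·e^(−0.0668t) = 3.86022
e^(−0.0668t) = 0.111759 → t = ln(8.94779)/0.0668 = 2.19141/0.0668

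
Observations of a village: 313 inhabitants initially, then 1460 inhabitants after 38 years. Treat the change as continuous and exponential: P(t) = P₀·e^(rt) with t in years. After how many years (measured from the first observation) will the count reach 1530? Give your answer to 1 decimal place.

r = ln(1460/313) / 38 ≈ 0.040526 per year
t = ln(1530/313) / r = 1.58682 / 0.040526 ≈ 39.156

t ≈ 39.2 years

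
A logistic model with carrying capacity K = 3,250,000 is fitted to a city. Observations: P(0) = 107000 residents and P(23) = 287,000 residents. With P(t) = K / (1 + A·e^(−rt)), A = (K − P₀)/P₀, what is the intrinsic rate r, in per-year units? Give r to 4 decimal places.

r ≈ 0.0455 per year

A = (3250000 − 107000)/107000 = 29.37383
287000 = 3250000/(1 + 29.37383·e^(−r·23)) → e^(−23r) = (11.32404 − 1)/29.37383 = 0.351471
r = −ln(0.351471)/23 = 1.04563/23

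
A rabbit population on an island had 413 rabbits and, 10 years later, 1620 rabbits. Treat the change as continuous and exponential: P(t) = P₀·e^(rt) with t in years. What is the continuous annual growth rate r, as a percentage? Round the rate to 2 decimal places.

r ≈ 13.67% per year

1620 = 413 · e^(r·10)
e^(10r) = 1620/413 = 3.92252
r = ln(3.92252) / 10 = 1.36673 / 10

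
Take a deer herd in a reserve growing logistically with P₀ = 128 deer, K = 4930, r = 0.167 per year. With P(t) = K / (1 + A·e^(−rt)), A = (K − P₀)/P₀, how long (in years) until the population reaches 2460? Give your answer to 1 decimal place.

t ≈ 21.7 years

A = (4930 − 128)/128 = 37.51562
2460 = 4930/(1 + 37.51562·e^(−0.167t)) → 1 + 37.51562·e^(−0.167t) = 2.00407
e^(−0.167t) = 0.026764 → t = ln(37.36374)/0.167 = 3.6207/0.167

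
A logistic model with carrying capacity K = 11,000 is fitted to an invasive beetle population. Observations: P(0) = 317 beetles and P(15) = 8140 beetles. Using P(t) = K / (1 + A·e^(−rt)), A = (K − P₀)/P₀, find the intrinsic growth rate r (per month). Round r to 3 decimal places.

r ≈ 0.304 per month

A = (11000 − 317)/317 = 33.70032
8140 = 11000/(1 + 33.70032·e^(−r·15)) → e^(−15r) = (1.35135 − 1)/33.70032 = 0.010426
r = −ln(0.010426)/15 = 4.56348/15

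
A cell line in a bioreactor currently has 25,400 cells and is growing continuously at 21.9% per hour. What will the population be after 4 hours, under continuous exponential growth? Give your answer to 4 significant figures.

P(4) = 25400 · e^(0.219·4) = 25400 · e^(0.876)
= 25400 · 2.40128 ≈ 60992.39

≈ 60,990 cells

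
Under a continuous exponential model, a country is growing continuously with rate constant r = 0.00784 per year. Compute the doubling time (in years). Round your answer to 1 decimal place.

doubling time ≈ 88.4 years

doubling time = ln(2) / |r| = 0.69315 / 0.00784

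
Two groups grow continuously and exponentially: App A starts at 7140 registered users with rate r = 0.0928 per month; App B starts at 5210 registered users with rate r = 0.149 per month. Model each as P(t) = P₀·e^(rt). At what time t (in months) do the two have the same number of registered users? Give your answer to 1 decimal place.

7140·e^(0.0928t) = 5210·e^(0.149t)
7140/5210 = e^((0.149 − 0.0928)t) → ln(1.37044) = 0.0562·t
t = 0.31513 / 0.0562

t ≈ 5.6 months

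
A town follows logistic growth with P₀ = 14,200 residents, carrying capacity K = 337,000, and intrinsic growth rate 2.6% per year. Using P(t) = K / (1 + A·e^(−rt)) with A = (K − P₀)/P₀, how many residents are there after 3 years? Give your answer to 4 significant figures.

A = (337000 − 14200)/14200 = 22.73239
P(3) = 337000 / (1 + 22.73239·e^(−0.026·3)) = 337000 / (1 + 22.73239·0.924964)
= 337000 / 22.02666 ≈ 15299.64

≈ 15,300 residents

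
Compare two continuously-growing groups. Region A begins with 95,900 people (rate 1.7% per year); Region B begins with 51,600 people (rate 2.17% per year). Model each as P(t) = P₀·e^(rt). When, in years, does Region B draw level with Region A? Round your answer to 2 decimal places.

t ≈ 131.87 years

95900·e^(0.017t) = 51600·e^(0.0217t)
95900/51600 = e^((0.0217 − 0.017)t) → ln(1.85853) = 0.0047·t
t = 0.61978 / 0.0047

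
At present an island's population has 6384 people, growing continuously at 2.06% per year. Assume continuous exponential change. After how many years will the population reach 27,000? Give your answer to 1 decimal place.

t ≈ 70.0 years

27000 = 6384 · e^(0.0206·t)
t = ln(27000/6384) / 0.0206 = ln(4.22932) / 0.0206 = 1.44204 / 0.0206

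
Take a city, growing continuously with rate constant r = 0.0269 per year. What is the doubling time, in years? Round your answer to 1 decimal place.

doubling time = ln(2) / |r| = 0.69315 / 0.0269

doubling time ≈ 25.8 years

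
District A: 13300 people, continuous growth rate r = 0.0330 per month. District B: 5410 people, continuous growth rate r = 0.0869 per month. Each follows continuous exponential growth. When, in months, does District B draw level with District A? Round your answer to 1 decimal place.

t ≈ 16.7 months

13300·e^(0.033t) = 5410·e^(0.0869t)
13300/5410 = e^((0.0869 − 0.033)t) → ln(2.45841) = 0.0539·t
t = 0.89951 / 0.0539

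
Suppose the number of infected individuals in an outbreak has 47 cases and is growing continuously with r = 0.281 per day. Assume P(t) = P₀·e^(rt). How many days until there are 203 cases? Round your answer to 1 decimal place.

t ≈ 5.2 days

203 = 47 · e^(0.281·t)
t = ln(203/47) / 0.281 = ln(4.31915) / 0.281 = 1.46306 / 0.281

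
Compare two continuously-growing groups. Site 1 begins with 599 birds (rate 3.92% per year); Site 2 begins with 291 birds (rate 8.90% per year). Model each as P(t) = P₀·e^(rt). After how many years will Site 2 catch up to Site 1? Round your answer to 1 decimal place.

t ≈ 14.5 years

599·e^(0.0392t) = 291·e^(0.089t)
599/291 = e^((0.089 − 0.0392)t) → ln(2.05842) = 0.0498·t
t = 0.72194 / 0.0498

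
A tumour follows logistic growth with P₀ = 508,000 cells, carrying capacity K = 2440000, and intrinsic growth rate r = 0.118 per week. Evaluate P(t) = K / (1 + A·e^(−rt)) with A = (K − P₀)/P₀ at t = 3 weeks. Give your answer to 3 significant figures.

A = (2440000 − 508000)/508000 = 3.80315
P(3) = 2440000 / (1 + 3.80315·e^(−0.118·3)) = 2440000 / (1 + 3.80315·0.701875)
= 2440000 / 3.66934 ≈ 664970.54

≈ 665,000 cells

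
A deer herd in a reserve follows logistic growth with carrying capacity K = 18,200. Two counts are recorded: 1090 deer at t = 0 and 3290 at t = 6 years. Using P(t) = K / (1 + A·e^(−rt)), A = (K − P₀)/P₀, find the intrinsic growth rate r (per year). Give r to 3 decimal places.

r ≈ 0.207 per year

A = (18200 − 1090)/1090 = 15.69725
3290 = 18200/(1 + 15.69725·e^(−r·6)) → e^(−6r) = (5.53191 − 1)/15.69725 = 0.288708
r = −ln(0.288708)/6 = 1.24234/6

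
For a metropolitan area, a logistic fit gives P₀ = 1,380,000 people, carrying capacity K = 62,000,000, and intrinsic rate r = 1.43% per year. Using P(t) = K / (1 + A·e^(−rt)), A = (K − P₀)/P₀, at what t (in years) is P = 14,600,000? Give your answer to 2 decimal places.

A = (62000000 − 1380000)/1380000 = 43.92754
14600000 = 62000000/(1 + 43.92754·e^(−0.0143t)) → 1 + 43.92754·e^(−0.0143t) = 4.24658
e^(−0.0143t) = 0.073908 → t = ln(13.53042)/0.0143 = 2.60494/0.0143

t ≈ 182.16 years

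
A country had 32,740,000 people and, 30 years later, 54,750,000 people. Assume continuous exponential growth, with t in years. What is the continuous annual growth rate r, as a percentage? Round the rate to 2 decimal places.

r ≈ 1.71% per year

54750000 = 32740000 · e^(r·30)
e^(30r) = 54750000/32740000 = 1.67227
r = ln(1.67227) / 30 = 0.51418 / 30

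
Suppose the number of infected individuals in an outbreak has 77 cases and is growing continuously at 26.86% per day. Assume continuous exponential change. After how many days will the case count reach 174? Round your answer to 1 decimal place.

t ≈ 3.0 days

174 = 77 · e^(0.2686·t)
t = ln(174/77) / 0.2686 = ln(2.25974) / 0.2686 = 0.81525 / 0.2686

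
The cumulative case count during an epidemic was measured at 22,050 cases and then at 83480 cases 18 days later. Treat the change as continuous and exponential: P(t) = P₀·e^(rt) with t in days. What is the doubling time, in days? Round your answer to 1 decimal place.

r = ln(83480/22050) / 18 = ln(3.78594) / 18 ≈ 0.073961 per day
doubling time = ln 2 / |r| = 0.69315 / 0.073961

doubling time ≈ 9.4 days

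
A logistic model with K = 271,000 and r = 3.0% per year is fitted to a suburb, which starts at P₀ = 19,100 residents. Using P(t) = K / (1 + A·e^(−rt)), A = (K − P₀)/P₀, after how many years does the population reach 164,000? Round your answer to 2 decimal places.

t ≈ 100.21 years

A = (271000 − 19100)/19100 = 13.18848
164000 = 271000/(1 + 13.18848·e^(−0.03t)) → 1 + 13.18848·e^(−0.03t) = 1.65244
e^(−0.03t) = 0.04947 → t = ln(20.21412)/0.03 = 3.00638/0.03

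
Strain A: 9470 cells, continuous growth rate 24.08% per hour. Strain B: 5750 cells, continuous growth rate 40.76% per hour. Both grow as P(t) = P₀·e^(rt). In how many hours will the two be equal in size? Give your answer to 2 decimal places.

9470·e^(0.2408t) = 5750·e^(0.4076t)
9470/5750 = e^((0.4076 − 0.2408)t) → ln(1.64696) = 0.1668·t
t = 0.49893 / 0.1668

t ≈ 2.99 hours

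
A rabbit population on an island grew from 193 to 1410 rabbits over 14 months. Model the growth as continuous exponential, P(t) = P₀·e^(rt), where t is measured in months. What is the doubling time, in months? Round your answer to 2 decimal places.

r = ln(1410/193) / 14 = ln(7.3057) / 14 ≈ 0.142047 per month
doubling time = ln 2 / |r| = 0.69315 / 0.142047

doubling time ≈ 4.88 months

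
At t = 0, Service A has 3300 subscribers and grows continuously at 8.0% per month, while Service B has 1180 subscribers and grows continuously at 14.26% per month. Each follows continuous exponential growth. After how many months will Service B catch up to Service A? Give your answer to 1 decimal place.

3300·e^(0.08t) = 1180·e^(0.1426t)
3300/1180 = e^((0.1426 − 0.08)t) → ln(2.79661) = 0.0626·t
t = 1.02841 / 0.0626

t ≈ 16.4 months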